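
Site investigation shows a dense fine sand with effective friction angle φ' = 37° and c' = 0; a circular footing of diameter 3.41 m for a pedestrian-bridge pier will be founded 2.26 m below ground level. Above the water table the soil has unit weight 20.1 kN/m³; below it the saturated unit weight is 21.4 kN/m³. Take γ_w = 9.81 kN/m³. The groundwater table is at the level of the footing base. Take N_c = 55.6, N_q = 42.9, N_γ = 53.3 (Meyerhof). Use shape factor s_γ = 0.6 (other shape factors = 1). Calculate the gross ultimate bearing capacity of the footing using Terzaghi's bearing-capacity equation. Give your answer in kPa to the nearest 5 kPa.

q_ult ≈ 2580 kPa

q = γ·D_f = 20.1 × 2.26 = 45.426 kPa.
For the ½γBN_γ term take γ' = 21.4 − 9.81 = 11.59 kN/m³ (soil below base is submerged).
q·N_q = 45.426 × 42.9 = 1948.8 kPa
0.5·γ·B·N_γ·s_γ = 0.5 × 11.59 × 3.41 × 53.3 × 0.6 = 631.96 kPa
q_ult = 1948.8 + 631.96 = 2580.7 kPa.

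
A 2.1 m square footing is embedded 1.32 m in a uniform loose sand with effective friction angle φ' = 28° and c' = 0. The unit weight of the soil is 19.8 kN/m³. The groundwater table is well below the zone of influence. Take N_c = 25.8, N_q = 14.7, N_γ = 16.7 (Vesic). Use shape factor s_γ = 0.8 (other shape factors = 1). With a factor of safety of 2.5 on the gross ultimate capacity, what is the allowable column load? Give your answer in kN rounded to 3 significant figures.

Overburden at base level: q = 19.8 × 1.32 = 26.136 kPa.
Surcharge term q·N_q = 26.136 × 14.7 = 384.2 kPa; self-weight term 0.5·γ·B·N_γ·s_γ = 0.5 × 19.8 × 2.1 × 16.7 × 0.8 = 277.75 kPa.
q_ult = 384.2 + 277.75 = 661.95 kPa.
Gross allowable pressure q_all = 661.95 / 2.5 = 264.78 kPa.
Footing area = 4.41 m², so allowable column load = 264.78 × 4.41 = 1167.7 kN.

P_all ≈ 1170 kN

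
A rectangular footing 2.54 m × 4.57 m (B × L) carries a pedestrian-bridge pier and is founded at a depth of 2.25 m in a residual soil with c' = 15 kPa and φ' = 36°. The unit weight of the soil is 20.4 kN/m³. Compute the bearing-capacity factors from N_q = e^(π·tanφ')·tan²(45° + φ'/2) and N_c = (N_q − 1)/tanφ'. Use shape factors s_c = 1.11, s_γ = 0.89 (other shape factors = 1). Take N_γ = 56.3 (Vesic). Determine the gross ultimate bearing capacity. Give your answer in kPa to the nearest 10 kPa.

tan36° = 0.7265, so N_q = e^(π×0.7265)·tan²(63°) = 9.801 × 3.852 = 37.75.
N_c = (37.75 − 1)/tan36° = 50.59.
Effective surcharge at the founding depth q = γ·D_f = 20.4 × 2.25 = 45.9 kPa.
q_ult = c·N_c·s_c + q·N_q + 0.5·γ·B·N_γ·s_γ
     = 15 × 50.585 × 1.11 + 45.9 × 37.752 + 0.5 × 20.4 × 2.54 × 56.3 × 0.89
     = 842.25 + 1732.8 + 1298.2 = 3873.3 kPa.

q_ult ≈ 3870 kPa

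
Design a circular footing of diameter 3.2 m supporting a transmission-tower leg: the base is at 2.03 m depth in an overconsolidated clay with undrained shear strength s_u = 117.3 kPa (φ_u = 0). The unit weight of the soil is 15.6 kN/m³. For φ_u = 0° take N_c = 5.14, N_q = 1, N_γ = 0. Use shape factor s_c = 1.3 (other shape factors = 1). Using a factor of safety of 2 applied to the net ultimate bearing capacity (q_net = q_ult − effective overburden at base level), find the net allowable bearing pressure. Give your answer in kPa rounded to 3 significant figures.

Overburden at base level: q = 15.6 × 2.03 = 31.668 kPa.
Cohesion term c·N_c·s_c = 117.3 × 5.14 × 1.3 = 783.8 kPa; surcharge term q·N_q = 31.668 × 1 = 31.668 kPa.
q_ult = 783.8 + 31.668 = 815.47 kPa.
Net ultimate: q_net = 815.47 − 31.668 = 783.8 kPa.
q_all(net) = 783.8 / 2 = 391.9 kPa.

q_all(net) ≈ 392 kPa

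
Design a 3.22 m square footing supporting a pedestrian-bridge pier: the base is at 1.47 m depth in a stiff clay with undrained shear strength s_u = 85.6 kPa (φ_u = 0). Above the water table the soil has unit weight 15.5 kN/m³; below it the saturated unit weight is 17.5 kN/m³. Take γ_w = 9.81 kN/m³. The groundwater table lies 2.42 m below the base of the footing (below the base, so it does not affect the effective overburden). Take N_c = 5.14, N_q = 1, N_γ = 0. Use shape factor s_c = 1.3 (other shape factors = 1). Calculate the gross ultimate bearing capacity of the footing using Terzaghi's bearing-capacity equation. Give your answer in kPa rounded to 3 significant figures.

q = γ·D_f = 15.5 × 1.47 = 22.785 kPa.
c·N_c·s_c = 85.6 × 5.14 × 1.3 = 571.98 kPa
q·N_q = 22.785 × 1 = 22.785 kPa
q_ult = 571.98 + 22.785 = 594.76 kPa.

q_ult ≈ 595 kPa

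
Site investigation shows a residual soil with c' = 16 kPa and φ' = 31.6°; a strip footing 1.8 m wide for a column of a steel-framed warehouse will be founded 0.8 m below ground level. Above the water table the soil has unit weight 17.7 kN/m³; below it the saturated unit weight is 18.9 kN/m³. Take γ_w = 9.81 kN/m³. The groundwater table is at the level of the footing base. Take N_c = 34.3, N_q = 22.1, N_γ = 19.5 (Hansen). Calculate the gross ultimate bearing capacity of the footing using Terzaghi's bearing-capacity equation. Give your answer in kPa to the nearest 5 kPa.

Effective surcharge at the founding depth q = γ·D_f = 17.7 × 0.8 = 14.16 kPa.
The water table coincides with the base, so in the self-weight term γ → γ' = 9.09 kN/m³.
q_ult = c·N_c + q·N_q + 0.5·γ·B·N_γ
     = 16 × 34.3 + 14.16 × 22.1 + 0.5 × 9.09 × 1.8 × 19.5
     = 548.8 + 312.94 + 159.53 = 1021.3 kPa.

q_ult ≈ 1020 kPa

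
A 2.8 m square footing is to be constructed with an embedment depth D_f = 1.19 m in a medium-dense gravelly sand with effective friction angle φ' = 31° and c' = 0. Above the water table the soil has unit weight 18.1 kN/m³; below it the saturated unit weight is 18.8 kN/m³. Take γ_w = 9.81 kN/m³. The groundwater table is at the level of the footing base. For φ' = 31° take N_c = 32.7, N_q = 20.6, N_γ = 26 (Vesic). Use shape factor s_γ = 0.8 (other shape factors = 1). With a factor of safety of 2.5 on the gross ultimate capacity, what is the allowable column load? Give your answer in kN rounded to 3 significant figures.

Effective surcharge at the founding depth q = γ·D_f = 18.1 × 1.19 = 21.539 kPa.
The water table coincides with the base, so in the self-weight term γ → γ' = 8.99 kN/m³.
q_ult = q·N_q + 0.5·γ·B·N_γ·s_γ
     = 21.539 × 20.6 + 0.5 × 8.99 × 2.8 × 26 × 0.8
     = 443.7 + 261.79 = 705.49 kPa.
Gross allowable pressure q_all = 705.49 / 2.5 = 282.2 kPa.
Footing area = 7.84 m², so allowable column load = 282.2 × 7.84 = 2212.4 kN.

P_all ≈ 2210 kN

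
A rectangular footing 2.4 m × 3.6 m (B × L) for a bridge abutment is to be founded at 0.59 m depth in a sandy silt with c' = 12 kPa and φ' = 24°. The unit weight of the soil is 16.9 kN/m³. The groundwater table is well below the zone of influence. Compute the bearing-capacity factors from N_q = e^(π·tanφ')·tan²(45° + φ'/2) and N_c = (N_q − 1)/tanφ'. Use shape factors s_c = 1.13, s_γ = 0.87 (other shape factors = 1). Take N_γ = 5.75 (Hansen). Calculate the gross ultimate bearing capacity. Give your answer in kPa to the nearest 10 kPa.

q_ult ≈ 460 kPa

tan24° = 0.4452, so N_q = e^(π×0.4452)·tan²(57°) = 4.05 × 2.371 = 9.6.
N_c = (9.6 − 1)/tan24° = 19.32.
Effective surcharge at the founding depth q = γ·D_f = 16.9 × 0.59 = 9.971 kPa.
q_ult = c·N_c·s_c + q·N_q + 0.5·γ·B·N_γ·s_γ
     = 12 × 19.324 × 1.13 + 9.971 × 9.6034 + 0.5 × 16.9 × 2.4 × 5.75 × 0.87
     = 262.03 + 95.755 + 101.45 = 459.23 kPa.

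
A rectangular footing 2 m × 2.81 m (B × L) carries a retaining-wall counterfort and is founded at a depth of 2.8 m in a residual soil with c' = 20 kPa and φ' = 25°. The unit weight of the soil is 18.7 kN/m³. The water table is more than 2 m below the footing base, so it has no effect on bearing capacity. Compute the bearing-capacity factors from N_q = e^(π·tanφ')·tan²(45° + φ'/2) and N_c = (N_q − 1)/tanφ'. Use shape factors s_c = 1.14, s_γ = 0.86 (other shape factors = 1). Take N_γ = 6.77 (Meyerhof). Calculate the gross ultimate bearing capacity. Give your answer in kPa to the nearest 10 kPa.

tan25° = 0.4663, so N_q = e^(π×0.4663)·tan²(57.5°) = 4.327 × 2.464 = 10.66.
N_c = (10.66 − 1)/tan25° = 20.72.
Overburden at base level: q = 18.7 × 2.8 = 52.36 kPa.
Cohesion term c·N_c·s_c = 20 × 20.721 × 1.14 = 472.43 kPa; surcharge term q·N_q = 52.36 × 10.662 = 558.27 kPa; self-weight term 0.5·γ·B·N_γ·s_γ = 0.5 × 18.7 × 2 × 6.77 × 0.86 = 108.88 kPa.
q_ult = 472.43 + 558.27 + 108.88 = 1139.6 kPa.

q_ult ≈ 1140 kPa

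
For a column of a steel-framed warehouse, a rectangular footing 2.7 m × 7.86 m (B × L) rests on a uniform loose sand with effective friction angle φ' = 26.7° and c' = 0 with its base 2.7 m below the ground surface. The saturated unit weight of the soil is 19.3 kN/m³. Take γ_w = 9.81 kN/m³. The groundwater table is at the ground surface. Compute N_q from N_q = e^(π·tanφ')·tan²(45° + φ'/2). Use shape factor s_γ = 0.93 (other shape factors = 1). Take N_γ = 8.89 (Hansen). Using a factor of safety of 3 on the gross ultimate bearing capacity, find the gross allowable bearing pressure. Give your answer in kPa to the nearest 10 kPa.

N_q = e^(π·tan26.7°)·tan²(58.35°) = 12.78.
With the water table at the surface the whole profile is submerged: γ' = 19.3 − 9.81 = 9.49 kN/m³, so q = γ'·D_f = 25.623 kPa; the same γ' applies in the ½γBN_γ term.
q_ult = q·N_q + 0.5·γ·B·N_γ·s_γ
     = 25.623 × 12.778 + 0.5 × 9.49 × 2.7 × 8.89 × 0.93
     = 327.42 + 105.92 = 433.34 kPa.
q_all = 433.34 / 3 = 144.45 kPa.

q_all ≈ 140 kPa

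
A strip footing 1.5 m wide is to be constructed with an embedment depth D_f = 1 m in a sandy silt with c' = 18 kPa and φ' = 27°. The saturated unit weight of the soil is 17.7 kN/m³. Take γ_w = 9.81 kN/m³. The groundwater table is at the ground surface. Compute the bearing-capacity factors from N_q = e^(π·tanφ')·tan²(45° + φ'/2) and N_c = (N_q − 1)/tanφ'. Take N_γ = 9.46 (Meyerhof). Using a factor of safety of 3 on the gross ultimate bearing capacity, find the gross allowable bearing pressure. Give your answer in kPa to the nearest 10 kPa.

N_q = e^(π·tan27°)·tan²(58.5°) = 13.2; N_c = (N_q − 1)/tanφ' = 23.94.
With the water table at the surface the whole profile is submerged: γ' = 17.7 − 9.81 = 7.89 kN/m³, so q = γ'·D_f = 7.89 kPa; the same γ' applies in the ½γBN_γ term.
q_ult = c·N_c + q·N_q + 0.5·γ·B·N_γ
     = 18 × 23.942 + 7.89 × 13.199 + 0.5 × 7.89 × 1.5 × 9.46
     = 430.96 + 104.14 + 55.98 = 591.08 kPa.
q_all = 591.08 / 3 = 197.03 kPa.

q_all ≈ 200 kPa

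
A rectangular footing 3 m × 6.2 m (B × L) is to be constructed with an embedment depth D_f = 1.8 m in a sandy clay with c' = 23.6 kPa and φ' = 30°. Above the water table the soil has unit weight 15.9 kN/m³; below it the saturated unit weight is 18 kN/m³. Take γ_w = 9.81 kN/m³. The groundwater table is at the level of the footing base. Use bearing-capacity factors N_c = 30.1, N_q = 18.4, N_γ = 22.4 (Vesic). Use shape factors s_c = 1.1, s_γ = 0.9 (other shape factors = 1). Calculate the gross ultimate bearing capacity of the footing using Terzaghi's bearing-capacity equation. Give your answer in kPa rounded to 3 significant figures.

q_ult ≈ 1560 kPa

Effective surcharge at the founding depth q = γ·D_f = 15.9 × 1.8 = 28.62 kPa.
The water table coincides with the base, so in the self-weight term γ → γ' = 8.19 kN/m³.
q_ult = c·N_c·s_c + q·N_q + 0.5·γ·B·N_γ·s_γ
     = 23.6 × 30.1 × 1.1 + 28.62 × 18.4 + 0.5 × 8.19 × 3 × 22.4 × 0.9
     = 781.4 + 526.61 + 247.67 = 1555.7 kPa.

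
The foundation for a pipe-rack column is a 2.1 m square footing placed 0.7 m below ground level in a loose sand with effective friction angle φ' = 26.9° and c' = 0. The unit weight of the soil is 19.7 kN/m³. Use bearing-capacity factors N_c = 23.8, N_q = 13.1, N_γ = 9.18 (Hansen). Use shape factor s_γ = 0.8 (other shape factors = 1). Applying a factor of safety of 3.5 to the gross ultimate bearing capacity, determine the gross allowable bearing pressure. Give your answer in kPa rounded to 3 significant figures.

q_all ≈ 95 kPa

q = γ·D_f = 19.7 × 0.7 = 13.79 kPa.
q·N_q = 13.79 × 13.1 = 180.65 kPa
0.5·γ·B·N_γ·s_γ = 0.5 × 19.7 × 2.1 × 9.18 × 0.8 = 151.91 kPa
q_ult = 180.65 + 151.91 = 332.56 kPa.
q_all = q_ult / FS = 332.56 / 3.5 = 95.017 kPa.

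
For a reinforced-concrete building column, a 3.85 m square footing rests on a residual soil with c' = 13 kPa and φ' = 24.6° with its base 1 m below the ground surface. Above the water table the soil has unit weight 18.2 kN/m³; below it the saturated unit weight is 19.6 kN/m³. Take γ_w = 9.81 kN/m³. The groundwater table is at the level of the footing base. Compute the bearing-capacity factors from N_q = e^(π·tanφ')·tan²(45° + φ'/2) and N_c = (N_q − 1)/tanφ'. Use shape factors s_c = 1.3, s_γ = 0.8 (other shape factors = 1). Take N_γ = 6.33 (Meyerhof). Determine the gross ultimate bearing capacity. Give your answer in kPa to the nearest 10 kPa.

tan24.6° = 0.4578, so N_q = e^(π×0.4578)·tan²(57.3°) = 4.214 × 2.426 = 10.22.
N_c = (10.22 − 1)/tan24.6° = 20.15.
Overburden at base level: q = 18.2 × 1 = 18.2 kPa.
Below the base the soil is submerged, so the ½γBN_γ term uses γ' = 19.6 − 9.81 = 9.79 kN/m³.
Cohesion term c·N_c·s_c = 13 × 20.146 × 1.3 = 340.47 kPa; surcharge term q·N_q = 18.2 × 10.224 = 186.07 kPa; self-weight term 0.5·γ·B·N_γ·s_γ = 0.5 × 9.79 × 3.85 × 6.33 × 0.8 = 95.435 kPa.
q_ult = 340.47 + 186.07 + 95.435 = 621.98 kPa.

q_ult ≈ 620 kPa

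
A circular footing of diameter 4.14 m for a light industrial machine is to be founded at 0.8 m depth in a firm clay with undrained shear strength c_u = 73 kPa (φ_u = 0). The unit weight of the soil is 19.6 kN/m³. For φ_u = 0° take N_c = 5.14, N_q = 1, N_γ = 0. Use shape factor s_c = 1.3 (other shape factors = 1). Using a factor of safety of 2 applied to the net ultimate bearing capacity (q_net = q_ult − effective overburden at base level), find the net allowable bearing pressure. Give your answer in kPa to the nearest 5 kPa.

q_all(net) ≈ 245 kPa

Effective surcharge at the founding depth q = γ·D_f = 19.6 × 0.8 = 15.68 kPa.
q_ult = c·N_c·s_c + q·N_q
     = 73 × 5.14 × 1.3 + 15.68 × 1
     = 487.79 + 15.68 = 503.47 kPa.
Net ultimate: q_net = 503.47 − 15.68 = 487.79 kPa.
q_all(net) = 487.79 / 2 = 243.89 kPa.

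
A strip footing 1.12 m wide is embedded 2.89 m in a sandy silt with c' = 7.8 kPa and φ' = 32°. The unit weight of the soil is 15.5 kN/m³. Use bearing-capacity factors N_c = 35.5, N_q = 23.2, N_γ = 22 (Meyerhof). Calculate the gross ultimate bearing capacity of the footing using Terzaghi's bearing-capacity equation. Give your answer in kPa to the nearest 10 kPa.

q_ult ≈ 1510 kPa

q = γ·D_f = 15.5 × 2.89 = 44.795 kPa.
c·N_c = 7.8 × 35.5 = 276.9 kPa
q·N_q = 44.795 × 23.2 = 1039.2 kPa
0.5·γ·B·N_γ = 0.5 × 15.5 × 1.12 × 22 = 190.96 kPa
q_ult = 276.9 + 1039.2 + 190.96 = 1507.1 kPa.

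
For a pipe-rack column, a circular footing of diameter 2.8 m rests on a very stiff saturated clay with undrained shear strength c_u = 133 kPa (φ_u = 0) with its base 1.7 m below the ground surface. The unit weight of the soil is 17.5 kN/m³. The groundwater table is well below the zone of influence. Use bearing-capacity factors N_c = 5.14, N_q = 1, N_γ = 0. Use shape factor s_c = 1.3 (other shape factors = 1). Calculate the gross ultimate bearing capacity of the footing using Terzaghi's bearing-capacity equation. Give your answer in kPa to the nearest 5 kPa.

q = γ·D_f = 17.5 × 1.7 = 29.75 kPa.
c·N_c·s_c = 133 × 5.14 × 1.3 = 888.71 kPa
q·N_q = 29.75 × 1 = 29.75 kPa
q_ult = 888.71 + 29.75 = 918.46 kPa.

q_ult ≈ 920 kPa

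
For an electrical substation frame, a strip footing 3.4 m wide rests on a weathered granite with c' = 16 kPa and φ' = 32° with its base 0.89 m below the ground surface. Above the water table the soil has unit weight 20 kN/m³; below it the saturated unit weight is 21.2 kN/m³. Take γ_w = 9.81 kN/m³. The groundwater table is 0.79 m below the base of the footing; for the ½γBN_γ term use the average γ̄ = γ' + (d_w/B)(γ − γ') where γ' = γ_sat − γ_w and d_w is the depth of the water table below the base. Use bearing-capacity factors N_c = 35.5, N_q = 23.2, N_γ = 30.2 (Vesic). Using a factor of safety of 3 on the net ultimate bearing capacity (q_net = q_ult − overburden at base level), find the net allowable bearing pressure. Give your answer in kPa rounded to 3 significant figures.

q_all(net) ≈ 550 kPa

Effective surcharge at the founding depth q = γ·D_f = 20 × 0.89 = 17.8 kPa.
With d_w = 0.79 m < B, γ̄ = 11.39 + (0.79/3.4) × (20 − 11.39) = 13.391 kN/m³.
q_ult = c·N_c + q·N_q + 0.5·γ·B·N_γ
     = 16 × 35.5 + 17.8 × 23.2 + 0.5 × 13.391 × 3.4 × 30.2
     = 568 + 412.96 + 687.47 = 1668.4 kPa.
q_net = 1668.4 − 17.8 = 1650.6 kPa.
q_all(net) = 1650.6 / 3 = 550.21 kPa.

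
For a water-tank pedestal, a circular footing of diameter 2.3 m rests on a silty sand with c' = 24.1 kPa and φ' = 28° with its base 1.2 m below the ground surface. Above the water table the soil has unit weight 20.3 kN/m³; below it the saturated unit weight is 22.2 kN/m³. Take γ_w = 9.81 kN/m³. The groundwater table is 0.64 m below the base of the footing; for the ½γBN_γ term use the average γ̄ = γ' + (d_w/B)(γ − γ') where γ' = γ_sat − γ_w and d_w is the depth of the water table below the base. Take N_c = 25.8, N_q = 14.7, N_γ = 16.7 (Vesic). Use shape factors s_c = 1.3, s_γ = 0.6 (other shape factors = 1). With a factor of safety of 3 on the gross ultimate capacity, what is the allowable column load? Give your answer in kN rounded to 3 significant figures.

P_all ≈ 1850 kN

q = γ·D_f = 20.3 × 1.2 = 24.36 kPa.
γ' = 12.39 kN/m³; averaging over the depth B below the base, γ̄ = γ' + (d_w/B)(γ − γ') = 14.591 kN/m³.
c·N_c·s_c = 24.1 × 25.8 × 1.3 = 808.31 kPa
q·N_q = 24.36 × 14.7 = 358.09 kPa
0.5·γ·B·N_γ·s_γ = 0.5 × 14.591 × 2.3 × 16.7 × 0.6 = 168.13 kPa
q_ult = 808.31 + 358.09 + 168.13 = 1334.5 kPa.
Gross allowable pressure q_all = 1334.5 / 3 = 444.85 kPa.
Footing area = 4.1548 m², so allowable column load = 444.85 × 4.1548 = 1848.2 kN.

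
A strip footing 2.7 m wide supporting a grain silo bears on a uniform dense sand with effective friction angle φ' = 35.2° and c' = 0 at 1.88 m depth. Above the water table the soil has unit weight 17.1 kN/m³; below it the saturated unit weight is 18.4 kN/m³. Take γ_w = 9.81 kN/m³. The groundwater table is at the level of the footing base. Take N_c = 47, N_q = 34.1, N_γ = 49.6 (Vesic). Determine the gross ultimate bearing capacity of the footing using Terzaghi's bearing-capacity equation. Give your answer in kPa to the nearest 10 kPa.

Effective surcharge at the founding depth q = γ·D_f = 17.1 × 1.88 = 32.148 kPa.
The water table coincides with the base, so in the self-weight term γ → γ' = 8.59 kN/m³.
q_ult = q·N_q + 0.5·γ·B·N_γ
     = 32.148 × 34.1 + 0.5 × 8.59 × 2.7 × 49.6
     = 1096.2 + 575.19 = 1671.4 kPa.

q_ult ≈ 1670 kPa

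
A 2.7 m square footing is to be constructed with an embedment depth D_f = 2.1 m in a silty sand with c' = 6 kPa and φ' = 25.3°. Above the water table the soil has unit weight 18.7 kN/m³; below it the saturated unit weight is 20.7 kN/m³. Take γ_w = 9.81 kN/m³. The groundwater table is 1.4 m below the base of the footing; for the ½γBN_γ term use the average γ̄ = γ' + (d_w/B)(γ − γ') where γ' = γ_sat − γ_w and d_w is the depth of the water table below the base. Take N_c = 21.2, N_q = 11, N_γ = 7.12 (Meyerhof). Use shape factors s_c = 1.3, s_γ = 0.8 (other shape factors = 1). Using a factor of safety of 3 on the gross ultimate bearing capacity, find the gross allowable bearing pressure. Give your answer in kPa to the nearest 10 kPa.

Effective surcharge at the founding depth q = γ·D_f = 18.7 × 2.1 = 39.27 kPa.
With d_w = 1.4 m < B, γ̄ = 10.89 + (1.4/2.7) × (18.7 − 10.89) = 14.94 kN/m³.
q_ult = c·N_c·s_c + q·N_q + 0.5·γ·B·N_γ·s_γ
     = 6 × 21.2 × 1.3 + 39.27 × 11 + 0.5 × 14.94 × 2.7 × 7.12 × 0.8
     = 165.36 + 431.97 + 114.88 = 712.21 kPa.
q_all = 712.21 / 3 = 237.4 kPa.

q_all ≈ 240 kPa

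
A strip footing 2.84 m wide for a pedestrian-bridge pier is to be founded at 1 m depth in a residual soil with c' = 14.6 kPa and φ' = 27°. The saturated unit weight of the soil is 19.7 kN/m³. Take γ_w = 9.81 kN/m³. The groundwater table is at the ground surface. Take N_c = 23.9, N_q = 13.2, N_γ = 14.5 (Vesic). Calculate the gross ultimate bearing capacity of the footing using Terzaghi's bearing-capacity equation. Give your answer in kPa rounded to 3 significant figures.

q_ult ≈ 683 kPa

γ' = 19.7 − 9.81 = 9.89 kN/m³ (submerged throughout). q = 9.89 × 1 = 9.89 kPa; the same γ' applies in the ½γBN_γ term.
c·N_c = 14.6 × 23.9 = 348.94 kPa
q·N_q = 9.89 × 13.2 = 130.55 kPa
0.5·γ·B·N_γ = 0.5 × 9.89 × 2.84 × 14.5 = 203.64 kPa
q_ult = 348.94 + 130.55 + 203.64 = 683.12 kPa.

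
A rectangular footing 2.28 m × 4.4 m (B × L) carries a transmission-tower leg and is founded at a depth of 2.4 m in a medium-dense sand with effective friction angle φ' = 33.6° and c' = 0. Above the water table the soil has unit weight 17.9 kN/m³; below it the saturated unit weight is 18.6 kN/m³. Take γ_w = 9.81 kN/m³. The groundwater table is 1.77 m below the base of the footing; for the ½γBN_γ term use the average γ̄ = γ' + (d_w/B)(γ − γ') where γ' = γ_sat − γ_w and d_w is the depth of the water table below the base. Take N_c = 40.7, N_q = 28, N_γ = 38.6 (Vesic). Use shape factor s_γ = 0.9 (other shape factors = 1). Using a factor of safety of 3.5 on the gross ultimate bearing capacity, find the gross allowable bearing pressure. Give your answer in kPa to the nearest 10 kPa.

Effective surcharge at the founding depth q = γ·D_f = 17.9 × 2.4 = 42.96 kPa.
With d_w = 1.77 m < B, γ̄ = 8.79 + (1.77/2.28) × (17.9 − 8.79) = 15.862 kN/m³.
q_ult = q·N_q + 0.5·γ·B·N_γ·s_γ
     = 42.96 × 28 + 0.5 × 15.862 × 2.28 × 38.6 × 0.9
     = 1202.9 + 628.2 = 1831.1 kPa.
q_all = 1831.1 / 3.5 = 523.17 kPa.

q_all ≈ 520 kPa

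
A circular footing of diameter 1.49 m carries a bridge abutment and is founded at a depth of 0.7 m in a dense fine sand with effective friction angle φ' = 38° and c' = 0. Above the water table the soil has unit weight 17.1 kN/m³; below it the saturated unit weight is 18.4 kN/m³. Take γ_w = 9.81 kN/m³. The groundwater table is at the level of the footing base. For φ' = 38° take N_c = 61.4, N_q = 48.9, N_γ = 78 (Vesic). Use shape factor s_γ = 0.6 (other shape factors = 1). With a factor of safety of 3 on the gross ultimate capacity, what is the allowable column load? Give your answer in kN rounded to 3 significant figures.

Effective surcharge at the founding depth q = γ·D_f = 17.1 × 0.7 = 11.97 kPa.
The water table coincides with the base, so in the self-weight term γ → γ' = 8.59 kN/m³.
q_ult = q·N_q + 0.5·γ·B·N_γ·s_γ
     = 11.97 × 48.9 + 0.5 × 8.59 × 1.49 × 78 × 0.6
     = 585.33 + 299.5 = 884.83 kPa.
Gross allowable pressure q_all = 884.83 / 3 = 294.94 kPa.
Footing area = 1.7437 m², so allowable column load = 294.94 × 1.7437 = 514.29 kN.

P_all ≈ 514 kN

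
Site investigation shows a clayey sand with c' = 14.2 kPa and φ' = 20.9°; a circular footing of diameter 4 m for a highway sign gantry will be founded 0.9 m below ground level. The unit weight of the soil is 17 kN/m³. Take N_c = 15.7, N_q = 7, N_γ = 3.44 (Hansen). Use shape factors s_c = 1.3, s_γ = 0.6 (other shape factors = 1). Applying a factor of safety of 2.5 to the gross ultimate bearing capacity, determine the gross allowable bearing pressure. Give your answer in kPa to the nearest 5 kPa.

q_all ≈ 185 kPa

Overburden at base level: q = 17 × 0.9 = 15.3 kPa.
Cohesion term c·N_c·s_c = 14.2 × 15.7 × 1.3 = 289.82 kPa; surcharge term q·N_q = 15.3 × 7 = 107.1 kPa; self-weight term 0.5·γ·B·N_γ·s_γ = 0.5 × 17 × 4 × 3.44 × 0.6 = 70.176 kPa.
q_ult = 289.82 + 107.1 + 70.176 = 467.1 kPa.
q_all = q_ult / FS = 467.1 / 2.5 = 186.84 kPa.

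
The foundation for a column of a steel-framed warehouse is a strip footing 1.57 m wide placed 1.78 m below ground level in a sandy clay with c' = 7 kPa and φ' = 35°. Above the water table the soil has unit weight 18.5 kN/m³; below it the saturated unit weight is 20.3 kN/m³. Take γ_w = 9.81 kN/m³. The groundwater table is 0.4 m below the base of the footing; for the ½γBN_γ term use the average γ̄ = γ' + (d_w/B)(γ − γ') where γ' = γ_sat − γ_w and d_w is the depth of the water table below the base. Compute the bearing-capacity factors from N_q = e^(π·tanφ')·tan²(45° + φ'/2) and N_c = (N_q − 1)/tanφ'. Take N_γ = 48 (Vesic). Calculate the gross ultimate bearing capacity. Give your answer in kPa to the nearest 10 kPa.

q_ult ≈ 1890 kPa

tan35° = 0.7002, so N_q = e^(π×0.7002)·tan²(62.5°) = 9.023 × 3.69 = 33.3.
N_c = (33.3 − 1)/tan35° = 46.12.
Effective surcharge at the founding depth q = γ·D_f = 18.5 × 1.78 = 32.93 kPa.
With d_w = 0.4 m < B, γ̄ = 10.49 + (0.4/1.57) × (18.5 − 10.49) = 12.531 kN/m³.
q_ult = c·N_c + q·N_q + 0.5·γ·B·N_γ
     = 7 × 46.124 + 32.93 × 33.296 + 0.5 × 12.531 × 1.57 × 48
     = 322.87 + 1096.4 + 472.16 = 1891.5 kPa.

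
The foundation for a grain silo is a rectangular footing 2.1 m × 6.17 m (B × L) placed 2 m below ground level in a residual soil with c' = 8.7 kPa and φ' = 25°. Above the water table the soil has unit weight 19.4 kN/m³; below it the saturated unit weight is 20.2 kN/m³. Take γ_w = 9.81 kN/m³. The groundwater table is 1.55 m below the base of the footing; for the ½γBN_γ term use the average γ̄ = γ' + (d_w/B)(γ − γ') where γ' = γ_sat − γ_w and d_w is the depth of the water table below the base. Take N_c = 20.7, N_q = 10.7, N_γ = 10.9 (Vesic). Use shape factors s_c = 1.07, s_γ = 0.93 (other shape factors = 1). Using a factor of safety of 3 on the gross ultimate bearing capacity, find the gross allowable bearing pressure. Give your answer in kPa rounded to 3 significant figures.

q_all ≈ 263 kPa

q = γ·D_f = 19.4 × 2 = 38.8 kPa.
γ' = 10.39 kN/m³; averaging over the depth B below the base, γ̄ = γ' + (d_w/B)(γ − γ') = 17.04 kN/m³.
c·N_c·s_c = 8.7 × 20.7 × 1.07 = 192.7 kPa
q·N_q = 38.8 × 10.7 = 415.16 kPa
0.5·γ·B·N_γ·s_γ = 0.5 × 17.04 × 2.1 × 10.9 × 0.93 = 181.37 kPa
q_ult = 192.7 + 415.16 + 181.37 = 789.23 kPa.
q_all = 789.23 / 3 = 263.08 kPa.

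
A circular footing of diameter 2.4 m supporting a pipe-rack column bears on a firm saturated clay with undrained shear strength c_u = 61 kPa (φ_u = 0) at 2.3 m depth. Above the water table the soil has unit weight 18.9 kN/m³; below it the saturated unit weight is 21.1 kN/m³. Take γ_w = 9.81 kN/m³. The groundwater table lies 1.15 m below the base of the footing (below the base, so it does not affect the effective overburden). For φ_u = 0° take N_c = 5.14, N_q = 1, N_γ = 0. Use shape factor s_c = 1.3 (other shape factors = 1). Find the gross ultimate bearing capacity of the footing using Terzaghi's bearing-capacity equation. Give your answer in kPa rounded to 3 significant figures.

q_ult ≈ 451 kPa

q = γ·D_f = 18.9 × 2.3 = 43.47 kPa.
c·N_c·s_c = 61 × 5.14 × 1.3 = 407.6 kPa
q·N_q = 43.47 × 1 = 43.47 kPa
q_ult = 407.6 + 43.47 = 451.07 kPa.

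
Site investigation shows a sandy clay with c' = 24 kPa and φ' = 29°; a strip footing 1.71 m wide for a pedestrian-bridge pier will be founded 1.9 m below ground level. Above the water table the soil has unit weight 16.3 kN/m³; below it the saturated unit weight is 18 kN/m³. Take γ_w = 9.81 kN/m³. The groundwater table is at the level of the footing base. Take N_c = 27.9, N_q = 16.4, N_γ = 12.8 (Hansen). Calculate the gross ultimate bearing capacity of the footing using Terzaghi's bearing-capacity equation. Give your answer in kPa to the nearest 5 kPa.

Effective surcharge at the founding depth q = γ·D_f = 16.3 × 1.9 = 30.97 kPa.
The water table coincides with the base, so in the self-weight term γ → γ' = 8.19 kN/m³.
q_ult = c·N_c + q·N_q + 0.5·γ·B·N_γ
     = 24 × 27.9 + 30.97 × 16.4 + 0.5 × 8.19 × 1.71 × 12.8
     = 669.6 + 507.91 + 89.631 = 1267.1 kPa.

q_ult ≈ 1265 kPa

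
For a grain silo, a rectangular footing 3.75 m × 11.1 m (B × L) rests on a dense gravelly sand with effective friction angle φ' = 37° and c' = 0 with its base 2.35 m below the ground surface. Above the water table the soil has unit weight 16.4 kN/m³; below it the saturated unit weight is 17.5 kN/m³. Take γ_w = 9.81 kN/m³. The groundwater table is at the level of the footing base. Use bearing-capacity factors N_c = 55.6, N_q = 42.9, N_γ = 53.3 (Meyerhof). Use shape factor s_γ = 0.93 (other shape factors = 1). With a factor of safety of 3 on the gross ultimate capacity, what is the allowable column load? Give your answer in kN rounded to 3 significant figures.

P_all ≈ 32900 kN

Overburden at base level: q = 16.4 × 2.35 = 38.54 kPa.
Below the base the soil is submerged, so the ½γBN_γ term uses γ' = 17.5 − 9.81 = 7.69 kN/m³.
Surcharge term q·N_q = 38.54 × 42.9 = 1653.4 kPa; self-weight term 0.5·γ·B·N_γ·s_γ = 0.5 × 7.69 × 3.75 × 53.3 × 0.93 = 714.72 kPa.
q_ult = 1653.4 + 714.72 = 2368.1 kPa.
Gross allowable pressure q_all = 2368.1 / 3 = 789.36 kPa.
Footing area = 41.625 m², so allowable column load = 789.36 × 41.625 = 32857 kN.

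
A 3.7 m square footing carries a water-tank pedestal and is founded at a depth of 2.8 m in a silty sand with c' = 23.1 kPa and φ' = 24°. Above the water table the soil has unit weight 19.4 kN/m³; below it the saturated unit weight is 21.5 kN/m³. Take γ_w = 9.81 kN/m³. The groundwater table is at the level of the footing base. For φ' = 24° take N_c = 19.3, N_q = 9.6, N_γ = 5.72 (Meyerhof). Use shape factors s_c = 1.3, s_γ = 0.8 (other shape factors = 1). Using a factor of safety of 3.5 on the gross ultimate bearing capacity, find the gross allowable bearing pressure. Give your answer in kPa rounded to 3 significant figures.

Effective surcharge at the founding depth q = γ·D_f = 19.4 × 2.8 = 54.32 kPa.
The water table coincides with the base, so in the self-weight term γ → γ' = 11.69 kN/m³.
q_ult = c·N_c·s_c + q·N_q + 0.5·γ·B·N_γ·s_γ
     = 23.1 × 19.3 × 1.3 + 54.32 × 9.6 + 0.5 × 11.69 × 3.7 × 5.72 × 0.8
     = 579.58 + 521.47 + 98.963 = 1200 kPa.
q_all = 1200 / 3.5 = 342.86 kPa.

q_all ≈ 343 kPa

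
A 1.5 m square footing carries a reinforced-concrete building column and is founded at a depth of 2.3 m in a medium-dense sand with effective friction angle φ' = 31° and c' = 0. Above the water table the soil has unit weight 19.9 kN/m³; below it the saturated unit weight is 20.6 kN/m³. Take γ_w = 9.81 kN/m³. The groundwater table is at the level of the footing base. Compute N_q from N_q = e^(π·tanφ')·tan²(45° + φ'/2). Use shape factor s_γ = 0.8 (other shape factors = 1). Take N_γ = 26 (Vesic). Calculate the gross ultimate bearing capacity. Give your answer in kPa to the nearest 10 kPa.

q_ult ≈ 1110 kPa

tan31° = 0.6009, so N_q = e^(π×0.6009)·tan²(60.5°) = 6.604 × 3.124 = 20.63.
Effective surcharge at the founding depth q = γ·D_f = 19.9 × 2.3 = 45.77 kPa.
The water table coincides with the base, so in the self-weight term γ → γ' = 10.79 kN/m³.
q_ult = q·N_q + 0.5·γ·B·N_γ·s_γ
     = 45.77 × 20.631 + 0.5 × 10.79 × 1.5 × 26 × 0.8
     = 944.27 + 168.32 = 1112.6 kPa.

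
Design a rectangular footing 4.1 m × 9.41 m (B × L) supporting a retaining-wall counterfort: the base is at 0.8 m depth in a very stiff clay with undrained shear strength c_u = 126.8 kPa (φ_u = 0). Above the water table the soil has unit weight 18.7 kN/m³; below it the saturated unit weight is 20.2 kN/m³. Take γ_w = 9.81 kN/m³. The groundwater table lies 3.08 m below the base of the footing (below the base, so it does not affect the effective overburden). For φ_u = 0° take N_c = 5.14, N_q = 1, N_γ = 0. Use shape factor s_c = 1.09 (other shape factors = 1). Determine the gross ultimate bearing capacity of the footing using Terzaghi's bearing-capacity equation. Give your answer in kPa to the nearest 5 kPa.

Overburden at base level: q = 18.7 × 0.8 = 14.96 kPa.
Cohesion term c·N_c·s_c = 126.8 × 5.14 × 1.09 = 710.41 kPa; surcharge term q·N_q = 14.96 × 1 = 14.96 kPa.
q_ult = 710.41 + 14.96 = 725.37 kPa.

q_ult ≈ 725 kPa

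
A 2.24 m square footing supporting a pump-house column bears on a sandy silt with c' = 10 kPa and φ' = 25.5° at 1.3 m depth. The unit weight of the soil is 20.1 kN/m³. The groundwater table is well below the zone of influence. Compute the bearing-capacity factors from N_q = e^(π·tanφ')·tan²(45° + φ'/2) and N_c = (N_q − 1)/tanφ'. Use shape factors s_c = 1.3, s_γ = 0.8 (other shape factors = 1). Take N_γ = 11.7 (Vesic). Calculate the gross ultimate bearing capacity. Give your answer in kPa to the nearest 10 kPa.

q_ult ≈ 780 kPa

tan25.5° = 0.477, so N_q = e^(π×0.477)·tan²(57.75°) = 4.475 × 2.512 = 11.24.
N_c = (11.24 − 1)/tan25.5° = 21.47.
Overburden at base level: q = 20.1 × 1.3 = 26.13 kPa.
Cohesion term c·N_c·s_c = 10 × 21.469 × 1.3 = 279.1 kPa; surcharge term q·N_q = 26.13 × 11.24 = 293.71 kPa; self-weight term 0.5·γ·B·N_γ·s_γ = 0.5 × 20.1 × 2.24 × 11.7 × 0.8 = 210.71 kPa.
q_ult = 279.1 + 293.71 + 210.71 = 783.52 kPa.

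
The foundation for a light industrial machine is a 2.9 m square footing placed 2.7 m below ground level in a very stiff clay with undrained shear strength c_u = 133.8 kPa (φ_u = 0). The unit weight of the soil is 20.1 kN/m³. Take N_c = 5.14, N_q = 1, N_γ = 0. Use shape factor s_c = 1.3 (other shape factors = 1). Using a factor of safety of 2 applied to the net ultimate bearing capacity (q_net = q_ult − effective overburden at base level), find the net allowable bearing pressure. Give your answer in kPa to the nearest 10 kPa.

q_all(net) ≈ 450 kPa

Overburden at base level: q = 20.1 × 2.7 = 54.27 kPa.
Cohesion term c·N_c·s_c = 133.8 × 5.14 × 1.3 = 894.05 kPa; surcharge term q·N_q = 54.27 × 1 = 54.27 kPa.
q_ult = 894.05 + 54.27 = 948.32 kPa.
Net ultimate: q_net = 948.32 − 54.27 = 894.05 kPa.
q_all(net) = 894.05 / 2 = 447.03 kPa.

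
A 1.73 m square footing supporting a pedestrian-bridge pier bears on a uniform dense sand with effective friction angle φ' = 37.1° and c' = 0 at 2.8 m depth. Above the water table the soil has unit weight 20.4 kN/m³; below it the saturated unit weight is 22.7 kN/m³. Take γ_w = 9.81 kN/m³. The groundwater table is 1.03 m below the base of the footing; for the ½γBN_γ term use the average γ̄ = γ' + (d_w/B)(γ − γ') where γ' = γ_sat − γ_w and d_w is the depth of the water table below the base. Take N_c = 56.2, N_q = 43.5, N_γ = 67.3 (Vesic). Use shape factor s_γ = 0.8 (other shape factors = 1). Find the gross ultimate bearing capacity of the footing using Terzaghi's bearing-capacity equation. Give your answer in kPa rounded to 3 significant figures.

q_ult ≈ 3290 kPa

q = γ·D_f = 20.4 × 2.8 = 57.12 kPa.
γ' = 12.89 kN/m³; averaging over the depth B below the base, γ̄ = γ' + (d_w/B)(γ − γ') = 17.361 kN/m³.
q·N_q = 57.12 × 43.5 = 2484.7 kPa
0.5·γ·B·N_γ·s_γ = 0.5 × 17.361 × 1.73 × 67.3 × 0.8 = 808.54 kPa
q_ult = 2484.7 + 808.54 = 3293.3 kPa.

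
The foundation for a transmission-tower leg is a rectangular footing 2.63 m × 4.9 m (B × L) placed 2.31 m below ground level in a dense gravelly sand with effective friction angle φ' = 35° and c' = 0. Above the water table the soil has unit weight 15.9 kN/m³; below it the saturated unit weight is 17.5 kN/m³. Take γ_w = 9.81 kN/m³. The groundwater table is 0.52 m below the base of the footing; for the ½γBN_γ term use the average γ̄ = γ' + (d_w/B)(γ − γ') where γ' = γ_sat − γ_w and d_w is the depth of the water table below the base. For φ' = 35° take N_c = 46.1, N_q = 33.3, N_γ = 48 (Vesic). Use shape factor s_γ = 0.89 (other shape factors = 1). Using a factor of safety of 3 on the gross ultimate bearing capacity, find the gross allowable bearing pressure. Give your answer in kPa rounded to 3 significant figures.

q = γ·D_f = 15.9 × 2.31 = 36.729 kPa.
γ' = 7.69 kN/m³; averaging over the depth B below the base, γ̄ = γ' + (d_w/B)(γ − γ') = 9.3133 kN/m³.
q·N_q = 36.729 × 33.3 = 1223.1 kPa
0.5·γ·B·N_γ·s_γ = 0.5 × 9.3133 × 2.63 × 48 × 0.89 = 523.19 kPa
q_ult = 1223.1 + 523.19 = 1746.3 kPa.
q_all = 1746.3 / 3 = 582.09 kPa.

q_all ≈ 582 kPa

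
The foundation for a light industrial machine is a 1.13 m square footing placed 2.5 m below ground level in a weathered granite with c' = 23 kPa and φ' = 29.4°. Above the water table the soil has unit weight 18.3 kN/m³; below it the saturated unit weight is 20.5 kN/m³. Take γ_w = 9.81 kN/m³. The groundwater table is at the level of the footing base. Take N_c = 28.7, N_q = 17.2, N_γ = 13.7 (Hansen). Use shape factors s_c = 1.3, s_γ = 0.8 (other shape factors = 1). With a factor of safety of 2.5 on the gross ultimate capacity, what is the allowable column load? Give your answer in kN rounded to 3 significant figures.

Overburden at base level: q = 18.3 × 2.5 = 45.75 kPa.
Below the base the soil is submerged, so the ½γBN_γ term uses γ' = 20.5 − 9.81 = 10.69 kN/m³.
Cohesion term c·N_c·s_c = 23 × 28.7 × 1.3 = 858.13 kPa; surcharge term q·N_q = 45.75 × 17.2 = 786.9 kPa; self-weight term 0.5·γ·B·N_γ·s_γ = 0.5 × 10.69 × 1.13 × 13.7 × 0.8 = 66.197 kPa.
q_ult = 858.13 + 786.9 + 66.197 = 1711.2 kPa.
Gross allowable pressure q_all = 1711.2 / 2.5 = 684.49 kPa.
Footing area = 1.2769 m², so allowable column load = 684.49 × 1.2769 = 874.03 kN.

P_all ≈ 874 kN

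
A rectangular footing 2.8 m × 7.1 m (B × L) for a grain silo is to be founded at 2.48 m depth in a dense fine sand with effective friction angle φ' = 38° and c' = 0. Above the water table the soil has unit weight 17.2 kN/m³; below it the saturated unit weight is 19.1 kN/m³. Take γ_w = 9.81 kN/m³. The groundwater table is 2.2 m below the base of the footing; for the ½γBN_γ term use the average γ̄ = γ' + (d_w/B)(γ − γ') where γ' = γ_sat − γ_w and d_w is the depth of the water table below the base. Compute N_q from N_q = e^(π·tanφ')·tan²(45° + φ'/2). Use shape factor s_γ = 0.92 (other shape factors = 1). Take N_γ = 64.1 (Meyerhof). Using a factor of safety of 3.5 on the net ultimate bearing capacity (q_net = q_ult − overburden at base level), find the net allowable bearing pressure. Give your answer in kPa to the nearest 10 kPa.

N_q = e^(π·tan38°)·tan²(64°) = 48.93.
q = γ·D_f = 17.2 × 2.48 = 42.656 kPa.
γ' = 9.29 kN/m³; averaging over the depth B below the base, γ̄ = γ' + (d_w/B)(γ − γ') = 15.505 kN/m³.
q·N_q = 42.656 × 48.933 = 2087.3 kPa
0.5·γ·B·N_γ·s_γ = 0.5 × 15.505 × 2.8 × 64.1 × 0.92 = 1280.1 kPa
q_ult = 2087.3 + 1280.1 = 3367.4 kPa.
q_net = 3367.4 − 42.656 = 3324.7 kPa.
q_all(net) = 3324.7 / 3.5 = 949.93 kPa.

q_all(net) ≈ 950 kPa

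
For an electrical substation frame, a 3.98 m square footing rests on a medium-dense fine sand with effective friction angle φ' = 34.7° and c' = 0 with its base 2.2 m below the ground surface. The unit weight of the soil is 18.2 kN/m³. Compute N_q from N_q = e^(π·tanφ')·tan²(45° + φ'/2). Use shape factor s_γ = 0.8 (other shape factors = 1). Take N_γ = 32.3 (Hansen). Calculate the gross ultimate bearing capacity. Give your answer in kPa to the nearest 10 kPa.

tan34.7° = 0.6924, so N_q = e^(π×0.6924)·tan²(62.35°) = 8.805 × 3.643 = 32.08.
Effective surcharge at the founding depth q = γ·D_f = 18.2 × 2.2 = 40.04 kPa.
q_ult = q·N_q + 0.5·γ·B·N_γ·s_γ
     = 40.04 × 32.081 + 0.5 × 18.2 × 3.98 × 32.3 × 0.8
     = 1284.5 + 935.87 = 2220.4 kPa.

q_ult ≈ 2220 kPa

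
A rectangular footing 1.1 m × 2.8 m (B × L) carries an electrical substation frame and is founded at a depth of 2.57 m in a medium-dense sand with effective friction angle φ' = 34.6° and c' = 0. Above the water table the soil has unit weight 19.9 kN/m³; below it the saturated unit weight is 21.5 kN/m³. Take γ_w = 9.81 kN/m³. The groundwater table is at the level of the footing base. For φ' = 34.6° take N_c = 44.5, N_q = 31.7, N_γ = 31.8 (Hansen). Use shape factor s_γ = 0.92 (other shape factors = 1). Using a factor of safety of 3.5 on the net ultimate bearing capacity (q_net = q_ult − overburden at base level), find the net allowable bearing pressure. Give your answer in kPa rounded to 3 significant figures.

Overburden at base level: q = 19.9 × 2.57 = 51.143 kPa.
Below the base the soil is submerged, so the ½γBN_γ term uses γ' = 21.5 − 9.81 = 11.69 kN/m³.
Surcharge term q·N_q = 51.143 × 31.7 = 1621.2 kPa; self-weight term 0.5·γ·B·N_γ·s_γ = 0.5 × 11.69 × 1.1 × 31.8 × 0.92 = 188.1 kPa.
q_ult = 1621.2 + 188.1 = 1809.3 kPa.
q_net = 1809.3 − 51.143 = 1758.2 kPa.
q_all(net) = 1758.2 / 3.5 = 502.34 kPa.

q_all(net) ≈ 502 kPa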